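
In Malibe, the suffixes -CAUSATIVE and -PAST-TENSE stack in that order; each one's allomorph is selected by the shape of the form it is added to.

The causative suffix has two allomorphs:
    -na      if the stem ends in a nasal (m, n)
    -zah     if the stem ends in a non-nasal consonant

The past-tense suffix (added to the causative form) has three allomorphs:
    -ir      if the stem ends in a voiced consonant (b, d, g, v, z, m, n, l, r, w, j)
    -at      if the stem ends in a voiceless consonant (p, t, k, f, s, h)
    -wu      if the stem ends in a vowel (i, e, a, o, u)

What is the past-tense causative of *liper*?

The final consonant of *liper* is /r/, which is non-nasal, so the causative suffix is -zah, giving *liperzah*.
The final sound of the causative form *liperzah* is /h/, which is a voiceless consonant, so the past-tense suffix is -at, giving *liperzahat*.

liperzahat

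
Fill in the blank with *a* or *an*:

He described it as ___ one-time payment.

The indefinite article is chosen by the initial *sound* of the following word, not its spelling.
*one-time* begins with the sound /wʌ/ (*one* pronounced /wʌn/) — a consonant sound.
So the article is *a*: He described it as a one-time payment.

a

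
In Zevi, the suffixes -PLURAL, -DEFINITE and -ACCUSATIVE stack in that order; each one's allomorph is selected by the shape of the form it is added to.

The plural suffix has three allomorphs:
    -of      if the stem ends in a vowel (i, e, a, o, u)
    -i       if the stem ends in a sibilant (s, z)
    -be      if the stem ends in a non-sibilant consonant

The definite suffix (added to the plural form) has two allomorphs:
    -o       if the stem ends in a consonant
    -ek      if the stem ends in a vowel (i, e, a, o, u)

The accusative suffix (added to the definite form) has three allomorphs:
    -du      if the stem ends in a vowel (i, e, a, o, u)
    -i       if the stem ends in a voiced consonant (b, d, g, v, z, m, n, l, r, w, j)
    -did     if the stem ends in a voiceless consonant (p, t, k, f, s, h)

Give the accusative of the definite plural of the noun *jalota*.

jalotaofodu

The final sound of *jalota* is /a/, which is a vowel, so the plural suffix is -of, giving *jalotaof*.
The plural form *jalotaof*: final sound = /f/, a consonant → -o → *jalotaofo*.
The final sound of the definite form *jalotaofo* is /o/, which is a vowel, so the accusative suffix is -du, giving *jalotaofodu*.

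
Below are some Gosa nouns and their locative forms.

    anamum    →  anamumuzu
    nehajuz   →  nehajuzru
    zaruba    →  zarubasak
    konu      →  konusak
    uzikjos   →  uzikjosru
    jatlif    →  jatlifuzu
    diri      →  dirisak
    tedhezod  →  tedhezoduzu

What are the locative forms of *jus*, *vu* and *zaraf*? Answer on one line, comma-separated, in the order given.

The pattern is sibilance of the final sound: -ru when the stem ends in a sibilant (*nehajuz*, *uzikjos*); -uzu when the stem ends in a non-sibilant consonant (*anamum*, *jatlif*, *tedhezod*); -sak when the stem ends in a vowel (*zaruba*, *konu*, *diri*).
The final sound of *jus* is /s/, which is a sibilant, so the suffix is -ru, giving *jusru*.
The final sound of *vu* is /u/, which is a vowel, so the suffix is -sak, giving *vusak*.
*zaraf* — final sound /f/ (a non-sibilant consonant) → -uzu → *zarafuzu*.

jusru, vusak, zarafuzu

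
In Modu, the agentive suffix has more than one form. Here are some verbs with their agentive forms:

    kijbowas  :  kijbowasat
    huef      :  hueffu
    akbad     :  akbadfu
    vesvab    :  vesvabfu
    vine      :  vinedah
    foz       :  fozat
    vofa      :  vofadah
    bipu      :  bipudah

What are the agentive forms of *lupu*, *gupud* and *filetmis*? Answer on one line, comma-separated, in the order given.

Looking at the final sound of each stem: -at when the stem ends in a sibilant (*kijbowas*, *foz*); -fu when the stem ends in a non-sibilant consonant (*huef*, *akbad*, *vesvab*); -dah when the stem ends in a vowel (*vine*, *vofa*, *bipu*).
The final sound of *lupu* is /u/, which is a vowel, so the suffix is -dah, giving *lupudah*.
*gupud* — final sound /d/ (a non-sibilant consonant) → -fu → *gupudfu*.
*filetmis* — final sound /s/ (a sibilant) → -at → *filetmisat*.

lupudah, gupudfu, filetmisat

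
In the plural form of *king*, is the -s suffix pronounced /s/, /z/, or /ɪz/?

/z/

The stem *king* ends in a voiced non-sibilant sound.
The plural suffix surfaces as /ɪz/ after sibilants, /s/ after other voiceless consonants, and /z/ after other voiced sounds.
So the plural -s on *king* is pronounced /z/.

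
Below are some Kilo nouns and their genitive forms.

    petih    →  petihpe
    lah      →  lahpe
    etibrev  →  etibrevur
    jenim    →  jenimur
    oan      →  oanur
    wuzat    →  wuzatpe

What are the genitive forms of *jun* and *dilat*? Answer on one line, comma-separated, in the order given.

junur, dilatpe

The alternation tracks the final consonant of the stem — -pe when the stem ends in a voiceless consonant (*petih*, *lah*, *wuzat*); -ur when the stem ends in a voiced consonant (*etibrev*, *jenim*, *oan*).
*jun*: final consonant = /n/, voiced → -ur → *junur*.
Since the final consonant of *dilat* is /t/ (voiceless), it takes -pe, giving *dilatpe*.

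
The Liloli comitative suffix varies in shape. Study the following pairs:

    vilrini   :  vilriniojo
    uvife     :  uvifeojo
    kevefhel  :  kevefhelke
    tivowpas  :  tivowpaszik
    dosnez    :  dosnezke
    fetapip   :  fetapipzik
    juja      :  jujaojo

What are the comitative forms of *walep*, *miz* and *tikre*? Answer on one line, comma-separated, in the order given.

walepzik, mizke, tikreojo

The suffix is conditioned by the final sound: -zik when the stem ends in a voiceless consonant (*tivowpas*, *fetapip*); -ke when the stem ends in a voiced consonant (*kevefhel*, *dosnez*); -ojo when the stem ends in a vowel (*vilrini*, *uvife*, *juja*).
The final sound of *walep* is /p/, which is a voiceless consonant, so the suffix is -zik, giving *walepzik*.
The final sound of *miz* is /z/, which is a voiced consonant, so the suffix is -ke, giving *mizke*.
*tikre* — final sound /e/ (a vowel) → -ojo → *tikreojo*.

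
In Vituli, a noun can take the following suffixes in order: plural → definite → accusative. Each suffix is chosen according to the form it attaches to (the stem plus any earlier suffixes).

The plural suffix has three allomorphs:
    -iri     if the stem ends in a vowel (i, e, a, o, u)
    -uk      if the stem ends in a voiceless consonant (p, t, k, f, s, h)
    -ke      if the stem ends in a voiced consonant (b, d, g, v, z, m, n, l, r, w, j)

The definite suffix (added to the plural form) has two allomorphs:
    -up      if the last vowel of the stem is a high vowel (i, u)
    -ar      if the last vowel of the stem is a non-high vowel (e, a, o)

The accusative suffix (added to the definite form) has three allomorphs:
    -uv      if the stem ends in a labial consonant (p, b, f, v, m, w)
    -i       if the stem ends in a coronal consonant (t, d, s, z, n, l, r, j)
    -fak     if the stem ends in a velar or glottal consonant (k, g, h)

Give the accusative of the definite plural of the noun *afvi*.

The final sound of *afvi* is /i/, which is a vowel, so the plural suffix is -iri, giving *afviiri*.
The last vowel of the plural form *afviiri* is /i/, which is a high vowel, so the definite suffix is -up, giving *afviiriup*.
The definite form *afviiriup*: final consonant = /p/, labial → -uv → *afviiriupuv*.

afviiriupuv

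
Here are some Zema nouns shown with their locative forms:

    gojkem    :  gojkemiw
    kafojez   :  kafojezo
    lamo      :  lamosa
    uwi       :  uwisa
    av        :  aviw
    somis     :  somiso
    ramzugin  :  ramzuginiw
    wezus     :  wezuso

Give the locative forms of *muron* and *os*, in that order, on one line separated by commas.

muroniw, oso

The suffix is conditioned by the final sound: -o when the stem ends in a sibilant (*kafojez*, *somis*, *wezus*); -iw when the stem ends in a non-sibilant consonant (*gojkem*, *av*, *ramzugin*); -sa when the stem ends in a vowel (*lamo*, *uwi*).
*muron*: final sound = /n/, a non-sibilant consonant → -iw → *muroniw*.
The final sound of *os* is /s/, which is a sibilant, so the suffix is -o, giving *oso*.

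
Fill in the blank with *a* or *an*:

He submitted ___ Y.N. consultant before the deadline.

The indefinite article is chosen by the initial *sound* of the following word, not its spelling.
The initialism *Y.N.* is read letter by letter; the first letter, Y, is pronounced /waɪ/, which begins with a consonant sound.
So the article is *a*: He submitted a Y.N. consultant before the deadline.

a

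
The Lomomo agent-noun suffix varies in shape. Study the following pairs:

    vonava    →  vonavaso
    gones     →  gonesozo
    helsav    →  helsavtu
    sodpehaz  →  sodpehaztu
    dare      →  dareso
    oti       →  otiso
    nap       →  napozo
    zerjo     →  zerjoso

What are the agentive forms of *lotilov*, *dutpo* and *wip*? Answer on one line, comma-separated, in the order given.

lotilovtu, dutposo, wipozo

Looking at the final sound of each stem: -ozo when the stem ends in a voiceless consonant (*gones*, *nap*); -tu when the stem ends in a voiced consonant (*helsav*, *sodpehaz*); -so when the stem ends in a vowel (*vonava*, *dare*, *oti*, *zerjo*).
*lotilov*: final sound = /v/, a voiced consonant → -tu → *lotilovtu*.
*dutpo*: final sound = /o/, a vowel → -so → *dutposo*.
The final sound of *wip* is /p/, which is a voiceless consonant, so the suffix is -ozo, giving *wipozo*.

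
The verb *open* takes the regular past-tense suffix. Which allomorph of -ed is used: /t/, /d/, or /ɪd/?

The stem *open* ends in a voiced sound other than /d/.
The -ed suffix is realized as /ɪd/ after /t, d/; as /t/ after other voiceless consonants; and as /d/ after other voiced sounds.
So -ed on *open* is pronounced /d/.

/d/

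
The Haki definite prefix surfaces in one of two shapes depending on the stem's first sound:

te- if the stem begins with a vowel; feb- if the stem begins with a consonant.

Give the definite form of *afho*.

Since the first sound of *afho* is /a/ (a vowel), it takes te-, giving *teafho*.

teafho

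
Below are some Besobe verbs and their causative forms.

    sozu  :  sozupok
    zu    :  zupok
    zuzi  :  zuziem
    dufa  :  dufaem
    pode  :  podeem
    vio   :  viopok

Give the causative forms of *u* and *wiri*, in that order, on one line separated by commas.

upok, wiriem

The suffix is conditioned by the last vowel: -pok when the last vowel of the stem is a rounded vowel (*sozu*, *zu*, *vio*); -em when the last vowel of the stem is an unrounded vowel (*zuzi*, *dufa*, *pode*).
*u*: last vowel = /u/, a rounded vowel → -pok → *upok*.
*wiri* — last vowel /i/ (an unrounded vowel) → -em → *wiriem*.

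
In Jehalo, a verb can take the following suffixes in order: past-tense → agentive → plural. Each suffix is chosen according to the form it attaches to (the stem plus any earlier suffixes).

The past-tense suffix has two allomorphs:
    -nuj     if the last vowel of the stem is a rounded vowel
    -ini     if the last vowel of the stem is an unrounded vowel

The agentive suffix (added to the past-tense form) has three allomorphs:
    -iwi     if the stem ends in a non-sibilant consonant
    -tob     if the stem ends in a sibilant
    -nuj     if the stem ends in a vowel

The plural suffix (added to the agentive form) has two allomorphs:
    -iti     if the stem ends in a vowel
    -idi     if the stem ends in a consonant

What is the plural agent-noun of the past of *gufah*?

Since the last vowel of *gufah* is /a/ (an unrounded vowel), it takes -ini, giving *gufahini*.
The past-tense form *gufahini* — final sound /i/ (a vowel) → -nuj → *gufahininuj*.
The agentive form *gufahininuj*: final sound = /j/, a consonant → -idi → *gufahininujidi*.

gufahininujidi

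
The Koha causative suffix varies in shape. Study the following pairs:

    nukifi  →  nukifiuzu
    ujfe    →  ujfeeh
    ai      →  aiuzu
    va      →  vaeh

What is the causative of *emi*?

emiuzu

The alternation tracks the last vowel of the stem — -uzu when the last vowel of the stem is a high vowel (*nukifi*, *ai*); -eh when the last vowel of the stem is a non-high vowel (*ujfe*, *va*).
*emi* — last vowel /i/ (a high vowel) → -uzu → *emiuzu*.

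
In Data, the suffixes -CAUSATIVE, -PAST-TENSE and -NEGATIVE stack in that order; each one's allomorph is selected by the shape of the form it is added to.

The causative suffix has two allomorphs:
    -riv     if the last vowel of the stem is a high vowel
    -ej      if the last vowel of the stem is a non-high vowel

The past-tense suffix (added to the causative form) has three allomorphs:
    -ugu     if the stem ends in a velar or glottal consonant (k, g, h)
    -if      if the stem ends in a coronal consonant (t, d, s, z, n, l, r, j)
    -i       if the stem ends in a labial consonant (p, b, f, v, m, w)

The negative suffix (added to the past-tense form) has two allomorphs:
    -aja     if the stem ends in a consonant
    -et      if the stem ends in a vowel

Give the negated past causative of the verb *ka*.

kaejifaja

*ka*: last vowel = /a/, a non-high vowel → -ej → *kaej*.
The causative form *kaej*: final consonant = /j/, coronal → -if → *kaejif*.
The final sound of the past-tense form *kaejif* is /f/, which is a consonant, so the negative suffix is -aja, giving *kaejifaja*.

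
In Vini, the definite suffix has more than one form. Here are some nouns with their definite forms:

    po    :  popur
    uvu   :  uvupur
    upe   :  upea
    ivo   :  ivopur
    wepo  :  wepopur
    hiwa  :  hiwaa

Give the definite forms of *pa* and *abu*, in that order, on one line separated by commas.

Looking at the last vowel of each stem: -pur when the last vowel of the stem is a rounded vowel (*po*, *uvu*, *ivo*, *wepo*); -a when the last vowel of the stem is an unrounded vowel (*upe*, *hiwa*).
Since the last vowel of *pa* is /a/ (an unrounded vowel), it takes -a, giving *paa*.
*abu* — last vowel /u/ (a rounded vowel) → -pur → *abupur*.

paa, abupur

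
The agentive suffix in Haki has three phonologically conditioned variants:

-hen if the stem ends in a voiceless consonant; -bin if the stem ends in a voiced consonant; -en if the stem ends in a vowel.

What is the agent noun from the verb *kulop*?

*kulop*: final sound = /p/, a voiceless consonant → -hen → *kulophen*.

kulophen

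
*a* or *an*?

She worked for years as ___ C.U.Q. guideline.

a

The indefinite article is chosen by the initial *sound* of the following word, not its spelling.
The initialism *C.U.Q.* is read letter by letter; the first letter, C, is pronounced /siː/, which begins with a consonant sound.
So the article is *a*: She worked for years as a C.U.Q. guideline.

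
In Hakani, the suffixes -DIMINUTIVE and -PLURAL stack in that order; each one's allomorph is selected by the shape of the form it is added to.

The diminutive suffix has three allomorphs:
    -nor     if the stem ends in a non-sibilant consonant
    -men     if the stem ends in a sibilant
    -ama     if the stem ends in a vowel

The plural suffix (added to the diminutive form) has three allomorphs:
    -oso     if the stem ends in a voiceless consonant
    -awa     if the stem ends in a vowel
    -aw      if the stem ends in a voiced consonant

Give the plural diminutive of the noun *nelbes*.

*nelbes*: final sound = /s/, a sibilant → -men → *nelbesmen*.
The diminutive form *nelbesmen*: final sound = /n/, a voiced consonant → -aw → *nelbesmenaw*.

nelbesmenaw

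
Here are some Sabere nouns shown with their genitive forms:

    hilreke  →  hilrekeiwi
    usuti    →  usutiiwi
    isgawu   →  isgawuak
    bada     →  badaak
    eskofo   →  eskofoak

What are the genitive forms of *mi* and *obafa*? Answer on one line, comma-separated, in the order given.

miiwi, obafaak

The suffix is conditioned by the last vowel: -iwi when the last vowel of the stem is a front vowel (*hilreke*, *usuti*); -ak when the last vowel of the stem is a back vowel (*isgawu*, *bada*, *eskofo*).
*mi* — last vowel /i/ (a front vowel) → -iwi → *miiwi*.
Since the last vowel of *obafa* is /a/ (a back vowel), it takes -ak, giving *obafaak*.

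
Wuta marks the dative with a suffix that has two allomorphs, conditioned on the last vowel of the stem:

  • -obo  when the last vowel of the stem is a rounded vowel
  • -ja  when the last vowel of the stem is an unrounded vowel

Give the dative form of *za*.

zaja

*za* — last vowel /a/ (an unrounded vowel) → -ja → *zaja*.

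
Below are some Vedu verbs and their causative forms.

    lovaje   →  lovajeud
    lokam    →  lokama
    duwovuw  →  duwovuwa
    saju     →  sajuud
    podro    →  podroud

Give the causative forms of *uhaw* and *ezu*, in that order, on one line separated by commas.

uhawa, ezuud

The alternation tracks the final sound of the stem — -a when the stem ends in a consonant (*lokam*, *duwovuw*); -ud when the stem ends in a vowel (*lovaje*, *saju*, *podro*).
*uhaw*: final sound = /w/, a consonant → -a → *uhawa*.
The final sound of *ezu* is /u/, which is a vowel, so the suffix is -ud, giving *ezuud*.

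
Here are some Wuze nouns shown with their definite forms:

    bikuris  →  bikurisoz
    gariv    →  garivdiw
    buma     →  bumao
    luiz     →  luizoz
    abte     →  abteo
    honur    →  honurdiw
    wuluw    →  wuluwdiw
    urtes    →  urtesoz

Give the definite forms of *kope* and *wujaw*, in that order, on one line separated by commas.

kopeo, wujawdiw

The pattern is sibilance of the final sound: -oz when the stem ends in a sibilant (*bikuris*, *luiz*, *urtes*); -diw when the stem ends in a non-sibilant consonant (*gariv*, *honur*, *wuluw*); -o when the stem ends in a vowel (*buma*, *abte*).
The final sound of *kope* is /e/, which is a vowel, so the suffix is -o, giving *kopeo*.
The final sound of *wujaw* is /w/, which is a non-sibilant consonant, so the suffix is -diw, giving *wujawdiw*.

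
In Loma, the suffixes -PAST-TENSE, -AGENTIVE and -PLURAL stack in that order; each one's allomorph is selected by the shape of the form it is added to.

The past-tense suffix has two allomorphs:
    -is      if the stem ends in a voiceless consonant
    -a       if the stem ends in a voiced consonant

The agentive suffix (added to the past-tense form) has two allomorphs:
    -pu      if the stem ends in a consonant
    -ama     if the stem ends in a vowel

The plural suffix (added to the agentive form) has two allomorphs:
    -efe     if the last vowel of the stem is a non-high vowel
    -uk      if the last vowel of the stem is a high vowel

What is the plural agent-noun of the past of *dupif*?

dupifispuuk

*dupif* — final consonant /f/ (voiceless) → -is → *dupifis*.
The past-tense form *dupifis* — final sound /s/ (a consonant) → -pu → *dupifispu*.
Since the last vowel of the agentive form *dupifispu* is /u/ (a high vowel), it takes -uk, giving *dupifispuuk*.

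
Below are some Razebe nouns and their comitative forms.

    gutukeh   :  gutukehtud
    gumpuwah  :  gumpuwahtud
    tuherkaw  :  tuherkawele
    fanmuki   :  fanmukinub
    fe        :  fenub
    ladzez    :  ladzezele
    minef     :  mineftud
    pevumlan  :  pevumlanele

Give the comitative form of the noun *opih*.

The suffix is conditioned by the final sound: -tud when the stem ends in a voiceless consonant (*gutukeh*, *gumpuwah*, *minef*); -ele when the stem ends in a voiced consonant (*tuherkaw*, *ladzez*, *pevumlan*); -nub when the stem ends in a vowel (*fanmuki*, *fe*).
*opih* — final sound /h/ (a voiceless consonant) → -tud → *opihtud*.

opihtud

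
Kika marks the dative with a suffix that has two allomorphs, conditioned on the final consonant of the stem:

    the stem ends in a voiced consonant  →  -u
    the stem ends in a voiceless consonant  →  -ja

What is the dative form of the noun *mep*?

*mep*: final consonant = /p/, voiceless → -ja → *mepja*.

mepja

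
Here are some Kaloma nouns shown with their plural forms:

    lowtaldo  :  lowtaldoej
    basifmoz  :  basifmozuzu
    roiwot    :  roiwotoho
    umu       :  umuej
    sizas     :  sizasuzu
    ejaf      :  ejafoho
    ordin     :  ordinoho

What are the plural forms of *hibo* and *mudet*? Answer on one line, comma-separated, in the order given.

hiboej, mudetoho

The alternation tracks the final sound of the stem — -uzu when the stem ends in a sibilant (*basifmoz*, *sizas*); -oho when the stem ends in a non-sibilant consonant (*roiwot*, *ejaf*, *ordin*); -ej when the stem ends in a vowel (*lowtaldo*, *umu*).
The final sound of *hibo* is /o/, which is a vowel, so the suffix is -ej, giving *hiboej*.
Since the final sound of *mudet* is /t/ (a non-sibilant consonant), it takes -oho, giving *mudetoho*.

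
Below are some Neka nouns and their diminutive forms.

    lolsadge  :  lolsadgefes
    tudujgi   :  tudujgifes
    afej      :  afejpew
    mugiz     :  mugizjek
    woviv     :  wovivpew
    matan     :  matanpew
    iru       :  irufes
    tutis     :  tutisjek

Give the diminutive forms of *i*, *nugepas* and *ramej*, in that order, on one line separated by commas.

ifes, nugepasjek, ramejpew

The suffix is conditioned by the final sound: -jek when the stem ends in a sibilant (*mugiz*, *tutis*); -pew when the stem ends in a non-sibilant consonant (*afej*, *woviv*, *matan*); -fes when the stem ends in a vowel (*lolsadge*, *tudujgi*, *iru*).
*i* — final sound /i/ (a vowel) → -fes → *ifes*.
*nugepas* — final sound /s/ (a sibilant) → -jek → *nugepasjek*.
*ramej*: final sound = /j/, a non-sibilant consonant → -pew → *ramejpew*.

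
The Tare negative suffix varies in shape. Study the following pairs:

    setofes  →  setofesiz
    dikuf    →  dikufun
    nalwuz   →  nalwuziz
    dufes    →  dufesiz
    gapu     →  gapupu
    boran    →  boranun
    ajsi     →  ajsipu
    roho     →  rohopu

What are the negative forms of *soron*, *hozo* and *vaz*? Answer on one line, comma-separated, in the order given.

Looking at the final sound of each stem: -iz when the stem ends in a sibilant (*setofes*, *nalwuz*, *dufes*); -un when the stem ends in a non-sibilant consonant (*dikuf*, *boran*); -pu when the stem ends in a vowel (*gapu*, *ajsi*, *roho*).
Since the final sound of *soron* is /n/ (a non-sibilant consonant), it takes -un, giving *soronun*.
Since the final sound of *hozo* is /o/ (a vowel), it takes -pu, giving *hozopu*.
*vaz*: final sound = /z/, a sibilant → -iz → *vaziz*.

soronun, hozopu, vaziz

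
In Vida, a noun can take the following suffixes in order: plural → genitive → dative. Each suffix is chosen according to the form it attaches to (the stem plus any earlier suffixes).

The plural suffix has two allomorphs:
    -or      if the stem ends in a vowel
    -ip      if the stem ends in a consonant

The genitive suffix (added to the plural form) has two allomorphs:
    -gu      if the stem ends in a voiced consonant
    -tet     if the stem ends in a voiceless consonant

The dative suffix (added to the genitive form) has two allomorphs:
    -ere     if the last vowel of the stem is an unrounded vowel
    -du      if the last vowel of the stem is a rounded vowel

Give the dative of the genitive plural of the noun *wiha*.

The final sound of *wiha* is /a/, which is a vowel, so the plural suffix is -or, giving *wihaor*.
Since the final consonant of the plural form *wihaor* is /r/ (voiced), it takes -gu, giving *wihaorgu*.
The last vowel of the genitive form *wihaorgu* is /u/, which is a rounded vowel, so the dative suffix is -du, giving *wihaorgudu*.

wihaorgudu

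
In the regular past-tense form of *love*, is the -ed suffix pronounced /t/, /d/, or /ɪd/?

The stem *love* ends in a voiced sound other than /d/.
The -ed suffix is realized as /ɪd/ after /t, d/; as /t/ after other voiceless consonants; and as /d/ after other voiced sounds.
So -ed on *love* is pronounced /d/.

/d/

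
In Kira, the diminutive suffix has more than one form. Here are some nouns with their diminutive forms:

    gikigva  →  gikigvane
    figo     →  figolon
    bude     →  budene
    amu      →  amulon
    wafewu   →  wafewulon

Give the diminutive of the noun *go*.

The pattern is rounding harmony: -lon when the last vowel of the stem is a rounded vowel (*figo*, *amu*, *wafewu*); -ne when the last vowel of the stem is an unrounded vowel (*gikigva*, *bude*).
Since the last vowel of *go* is /o/ (a rounded vowel), it takes -lon, giving *golon*.

golon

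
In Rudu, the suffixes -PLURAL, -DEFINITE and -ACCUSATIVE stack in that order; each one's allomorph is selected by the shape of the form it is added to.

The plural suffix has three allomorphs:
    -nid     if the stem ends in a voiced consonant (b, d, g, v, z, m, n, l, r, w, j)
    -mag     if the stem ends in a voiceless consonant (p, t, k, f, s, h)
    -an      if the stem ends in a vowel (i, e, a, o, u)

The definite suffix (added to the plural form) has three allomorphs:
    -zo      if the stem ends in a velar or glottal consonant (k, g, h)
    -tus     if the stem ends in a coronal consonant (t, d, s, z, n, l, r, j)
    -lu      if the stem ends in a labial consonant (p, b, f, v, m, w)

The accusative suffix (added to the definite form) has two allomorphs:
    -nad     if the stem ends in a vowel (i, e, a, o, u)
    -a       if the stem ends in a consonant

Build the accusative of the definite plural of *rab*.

The final sound of *rab* is /b/, which is a voiced consonant, so the plural suffix is -nid, giving *rabnid*.
Since the final consonant of the plural form *rabnid* is /d/ (coronal), it takes -tus, giving *rabnidtus*.
Since the final sound of the definite form *rabnidtus* is /s/ (a consonant), it takes -a, giving *rabnidtusa*.

rabnidtusa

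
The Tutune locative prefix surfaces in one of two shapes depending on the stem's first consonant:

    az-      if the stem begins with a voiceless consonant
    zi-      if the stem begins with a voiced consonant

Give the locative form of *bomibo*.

The first consonant of *bomibo* is /b/, which is voiced, so the prefix is zi-, giving *zibomibo*.

zibomibo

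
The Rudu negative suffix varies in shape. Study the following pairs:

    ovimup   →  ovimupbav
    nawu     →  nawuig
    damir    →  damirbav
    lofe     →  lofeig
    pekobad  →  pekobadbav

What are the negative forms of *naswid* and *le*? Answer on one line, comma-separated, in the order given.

The pattern is consonant vs. vowel: -bav when the stem ends in a consonant (*ovimup*, *damir*, *pekobad*); -ig when the stem ends in a vowel (*nawu*, *lofe*).
Since the final sound of *naswid* is /d/ (a consonant), it takes -bav, giving *naswidbav*.
*le*: final sound = /e/, a vowel → -ig → *leig*.

naswidbav, leig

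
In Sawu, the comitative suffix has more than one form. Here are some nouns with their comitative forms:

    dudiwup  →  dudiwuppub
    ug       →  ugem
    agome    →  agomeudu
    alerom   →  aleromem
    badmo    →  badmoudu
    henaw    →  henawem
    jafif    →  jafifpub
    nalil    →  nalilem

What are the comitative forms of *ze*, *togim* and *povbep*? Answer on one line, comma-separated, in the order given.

The suffix is conditioned by the final sound: -pub when the stem ends in a voiceless consonant (*dudiwup*, *jafif*); -em when the stem ends in a voiced consonant (*ug*, *alerom*, *henaw*, *nalil*); -udu when the stem ends in a vowel (*agome*, *badmo*).
*ze*: final sound = /e/, a vowel → -udu → *zeudu*.
*togim* — final sound /m/ (a voiced consonant) → -em → *togimem*.
*povbep*: final sound = /p/, a voiceless consonant → -pub → *povbeppub*.

zeudu, togimem, povbeppub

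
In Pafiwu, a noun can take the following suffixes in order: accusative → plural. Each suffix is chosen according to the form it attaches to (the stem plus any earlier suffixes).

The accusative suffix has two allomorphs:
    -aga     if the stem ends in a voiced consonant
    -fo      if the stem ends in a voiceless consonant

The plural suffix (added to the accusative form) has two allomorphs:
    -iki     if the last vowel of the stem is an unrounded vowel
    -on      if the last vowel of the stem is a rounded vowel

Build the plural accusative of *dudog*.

dudogagaiki

*dudog* — final consonant /g/ (voiced) → -aga → *dudogaga*.
The accusative form *dudogaga* — last vowel /a/ (an unrounded vowel) → -iki → *dudogagaiki*.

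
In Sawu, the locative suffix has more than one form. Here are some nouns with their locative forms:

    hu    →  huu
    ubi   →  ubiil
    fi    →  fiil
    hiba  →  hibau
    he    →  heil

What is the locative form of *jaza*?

The alternation tracks the last vowel of the stem — -il when the last vowel of the stem is a front vowel (*ubi*, *fi*, *he*); -u when the last vowel of the stem is a back vowel (*hu*, *hiba*).
The last vowel of *jaza* is /a/, which is a back vowel, so the suffix is -u, giving *jazau*.

jazau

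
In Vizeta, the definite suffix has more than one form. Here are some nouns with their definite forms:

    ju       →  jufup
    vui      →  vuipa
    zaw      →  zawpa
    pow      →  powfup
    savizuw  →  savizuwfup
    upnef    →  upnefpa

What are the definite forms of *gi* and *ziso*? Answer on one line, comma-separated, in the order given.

gipa, zisofup

The pattern is rounding harmony: -fup when the last vowel of the stem is a rounded vowel (*ju*, *pow*, *savizuw*); -pa when the last vowel of the stem is an unrounded vowel (*vui*, *zaw*, *upnef*).
*gi* — last vowel /i/ (an unrounded vowel) → -pa → *gipa*.
*ziso* — last vowel /o/ (a rounded vowel) → -fup → *zisofup*.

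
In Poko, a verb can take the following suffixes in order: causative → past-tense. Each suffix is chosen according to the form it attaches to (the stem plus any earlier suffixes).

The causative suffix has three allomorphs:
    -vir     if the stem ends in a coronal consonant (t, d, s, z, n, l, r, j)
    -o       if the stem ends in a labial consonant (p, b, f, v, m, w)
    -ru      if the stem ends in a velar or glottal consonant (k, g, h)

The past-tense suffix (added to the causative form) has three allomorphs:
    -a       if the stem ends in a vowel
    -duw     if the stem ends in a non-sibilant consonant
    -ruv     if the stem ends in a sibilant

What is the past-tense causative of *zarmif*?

*zarmif* — final consonant /f/ (labial) → -o → *zarmifo*.
The causative form *zarmifo*: final sound = /o/, a vowel → -a → *zarmifoa*.

zarmifoa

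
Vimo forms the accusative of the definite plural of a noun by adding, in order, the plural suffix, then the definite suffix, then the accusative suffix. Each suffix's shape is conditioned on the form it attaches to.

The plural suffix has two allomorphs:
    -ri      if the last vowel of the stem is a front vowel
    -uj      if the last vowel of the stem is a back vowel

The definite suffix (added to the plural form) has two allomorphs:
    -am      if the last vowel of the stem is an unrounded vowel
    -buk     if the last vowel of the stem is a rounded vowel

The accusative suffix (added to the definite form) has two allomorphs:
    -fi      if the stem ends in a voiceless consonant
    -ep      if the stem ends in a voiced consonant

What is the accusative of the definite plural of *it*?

The last vowel of *it* is /i/, which is a front vowel, so the plural suffix is -ri, giving *itri*.
The last vowel of the plural form *itri* is /i/, which is an unrounded vowel, so the definite suffix is -am, giving *itriam*.
The final consonant of the definite form *itriam* is /m/, which is voiced, so the accusative suffix is -ep, giving *itriamep*.

itriamep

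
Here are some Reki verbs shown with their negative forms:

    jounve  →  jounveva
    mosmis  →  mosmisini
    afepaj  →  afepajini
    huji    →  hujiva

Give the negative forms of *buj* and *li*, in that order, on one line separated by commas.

The alternation tracks the final sound of the stem — -ini when the stem ends in a consonant (*mosmis*, *afepaj*); -va when the stem ends in a vowel (*jounve*, *huji*).
*buj* — final sound /j/ (a consonant) → -ini → *bujini*.
Since the final sound of *li* is /i/ (a vowel), it takes -va, giving *liva*.

bujini, liva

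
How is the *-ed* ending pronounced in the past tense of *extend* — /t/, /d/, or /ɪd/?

The stem *extend* ends in /t/ or /d/.
The -ed suffix is realized as /ɪd/ after /t, d/; as /t/ after other voiceless consonants; and as /d/ after other voiced sounds.
So -ed on *extend* is pronounced /ɪd/.

/ɪd/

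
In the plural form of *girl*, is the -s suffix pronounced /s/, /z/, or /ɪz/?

The stem *girl* ends in a voiced non-sibilant sound.
The plural suffix surfaces as /ɪz/ after sibilants, /s/ after other voiceless consonants, and /z/ after other voiced sounds.
So the plural -s on *girl* is pronounced /z/.

/z/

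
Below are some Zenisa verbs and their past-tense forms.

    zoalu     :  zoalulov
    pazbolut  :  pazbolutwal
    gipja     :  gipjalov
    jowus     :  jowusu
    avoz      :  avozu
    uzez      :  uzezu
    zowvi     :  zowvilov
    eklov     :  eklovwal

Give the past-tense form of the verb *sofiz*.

sofizu

Looking at the final sound of each stem: -u when the stem ends in a sibilant (*jowus*, *avoz*, *uzez*); -wal when the stem ends in a non-sibilant consonant (*pazbolut*, *eklov*); -lov when the stem ends in a vowel (*zoalu*, *gipja*, *zowvi*).
*sofiz*: final sound = /z/, a sibilant → -u → *sofizu*.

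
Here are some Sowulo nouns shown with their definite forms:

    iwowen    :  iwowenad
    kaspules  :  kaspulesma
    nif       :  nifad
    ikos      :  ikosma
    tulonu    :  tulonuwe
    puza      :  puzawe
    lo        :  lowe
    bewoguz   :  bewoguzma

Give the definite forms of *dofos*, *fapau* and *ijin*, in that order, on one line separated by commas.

Looking at the final sound of each stem: -ma when the stem ends in a sibilant (*kaspules*, *ikos*, *bewoguz*); -ad when the stem ends in a non-sibilant consonant (*iwowen*, *nif*); -we when the stem ends in a vowel (*tulonu*, *puza*, *lo*).
Since the final sound of *dofos* is /s/ (a sibilant), it takes -ma, giving *dofosma*.
*fapau* — final sound /u/ (a vowel) → -we → *fapauwe*.
*ijin*: final sound = /n/, a non-sibilant consonant → -ad → *ijinad*.

dofosma, fapauwe, ijinad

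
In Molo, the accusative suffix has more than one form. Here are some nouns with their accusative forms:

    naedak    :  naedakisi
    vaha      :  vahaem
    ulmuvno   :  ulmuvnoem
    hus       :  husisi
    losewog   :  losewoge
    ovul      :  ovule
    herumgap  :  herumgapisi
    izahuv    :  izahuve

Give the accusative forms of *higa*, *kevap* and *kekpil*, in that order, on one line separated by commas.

higaem, kevapisi, kekpile

The pattern is voicing of the final sound: -isi when the stem ends in a voiceless consonant (*naedak*, *hus*, *herumgap*); -e when the stem ends in a voiced consonant (*losewog*, *ovul*, *izahuv*); -em when the stem ends in a vowel (*vaha*, *ulmuvno*).
*higa*: final sound = /a/, a vowel → -em → *higaem*.
*kevap* — final sound /p/ (a voiceless consonant) → -isi → *kevapisi*.
The final sound of *kekpil* is /l/, which is a voiced consonant, so the suffix is -e, giving *kekpile*.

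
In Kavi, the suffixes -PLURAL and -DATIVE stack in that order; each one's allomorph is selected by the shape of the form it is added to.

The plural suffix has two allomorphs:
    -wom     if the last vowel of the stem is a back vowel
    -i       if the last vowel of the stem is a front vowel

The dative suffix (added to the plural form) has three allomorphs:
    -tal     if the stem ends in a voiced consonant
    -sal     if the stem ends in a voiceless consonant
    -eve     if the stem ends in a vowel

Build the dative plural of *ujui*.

ujuiieve

The last vowel of *ujui* is /i/, which is a front vowel, so the plural suffix is -i, giving *ujuii*.
Since the final sound of the plural form *ujuii* is /i/ (a vowel), it takes -eve, giving *ujuiieve*.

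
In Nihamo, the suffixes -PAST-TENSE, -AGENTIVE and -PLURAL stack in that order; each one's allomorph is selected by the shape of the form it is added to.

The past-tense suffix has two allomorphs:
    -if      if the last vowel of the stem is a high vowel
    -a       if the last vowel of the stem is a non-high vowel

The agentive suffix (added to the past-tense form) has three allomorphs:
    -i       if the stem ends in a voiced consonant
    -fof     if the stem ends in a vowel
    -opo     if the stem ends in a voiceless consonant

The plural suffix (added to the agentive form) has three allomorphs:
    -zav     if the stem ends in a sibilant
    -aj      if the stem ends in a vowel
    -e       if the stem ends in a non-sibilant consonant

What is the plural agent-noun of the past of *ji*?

Since the last vowel of *ji* is /i/ (a high vowel), it takes -if, giving *jiif*.
The final sound of the past-tense form *jiif* is /f/, which is a voiceless consonant, so the agentive suffix is -opo, giving *jiifopo*.
The agentive form *jiifopo*: final sound = /o/, a vowel → -aj → *jiifopoaj*.

jiifopoaj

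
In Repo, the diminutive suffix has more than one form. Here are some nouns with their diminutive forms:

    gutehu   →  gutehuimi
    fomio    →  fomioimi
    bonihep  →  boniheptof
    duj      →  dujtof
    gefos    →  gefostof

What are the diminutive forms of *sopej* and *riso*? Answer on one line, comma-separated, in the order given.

Looking at the final sound of each stem: -tof when the stem ends in a consonant (*bonihep*, *duj*, *gefos*); -imi when the stem ends in a vowel (*gutehu*, *fomio*).
The final sound of *sopej* is /j/, which is a consonant, so the suffix is -tof, giving *sopejtof*.
Since the final sound of *riso* is /o/ (a vowel), it takes -imi, giving *risoimi*.

sopejtof, risoimi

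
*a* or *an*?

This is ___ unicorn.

a

The indefinite article is chosen by the initial *sound* of the following word, not its spelling.
*unicorn* begins with the sound /juː/ (u pronounced /juː/) — a consonant sound.
So the article is *a*: This is a unicorn.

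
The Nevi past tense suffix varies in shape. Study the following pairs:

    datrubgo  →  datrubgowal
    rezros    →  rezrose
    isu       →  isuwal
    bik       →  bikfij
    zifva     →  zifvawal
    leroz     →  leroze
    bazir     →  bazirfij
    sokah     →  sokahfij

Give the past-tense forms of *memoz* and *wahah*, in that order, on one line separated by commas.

memoze, wahahfij

The suffix is conditioned by the final sound: -e when the stem ends in a sibilant (*rezros*, *leroz*); -fij when the stem ends in a non-sibilant consonant (*bik*, *bazir*, *sokah*); -wal when the stem ends in a vowel (*datrubgo*, *isu*, *zifva*).
*memoz*: final sound = /z/, a sibilant → -e → *memoze*.
*wahah* — final sound /h/ (a non-sibilant consonant) → -fij → *wahahfij*.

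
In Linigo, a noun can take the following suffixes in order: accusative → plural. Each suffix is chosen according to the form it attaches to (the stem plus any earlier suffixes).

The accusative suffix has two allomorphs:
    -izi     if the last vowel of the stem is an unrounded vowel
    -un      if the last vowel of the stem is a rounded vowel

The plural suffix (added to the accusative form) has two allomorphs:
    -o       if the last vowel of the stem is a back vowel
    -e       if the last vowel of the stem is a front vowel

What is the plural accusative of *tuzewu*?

The last vowel of *tuzewu* is /u/, which is a rounded vowel, so the accusative suffix is -un, giving *tuzewuun*.
The last vowel of the accusative form *tuzewuun* is /u/, which is a back vowel, so the plural suffix is -o, giving *tuzewuuno*.

tuzewuuno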